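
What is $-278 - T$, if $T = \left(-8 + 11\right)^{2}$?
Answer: $-287$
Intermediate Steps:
$T = 9$ ($T = 3^{2} = 9$)
$-278 - T = -278 - 9 = -287$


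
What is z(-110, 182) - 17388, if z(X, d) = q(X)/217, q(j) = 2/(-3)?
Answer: -11319590/651 ≈ -17388.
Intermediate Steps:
q(j) = -2/3 (q(j) = 2*(-1/3) = -2/3)
z(X, d) = -2/651 (z(X, d) = -2/3/217 = -2/3*1/217 = -2/651)
z(-110, 182) - 17388 = -2/651 - 17388 = -11319590/651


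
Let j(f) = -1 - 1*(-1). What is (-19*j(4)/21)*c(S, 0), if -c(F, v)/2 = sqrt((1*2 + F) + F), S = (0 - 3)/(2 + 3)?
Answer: 0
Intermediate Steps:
j(f) = 0 (j(f) = -1 + 1 = 0)
S = -3/5 ≈ -0.60000
c(F, v) = -2*sqrt(2 + 2*F) (c(F, v) = -2*sqrt((1*2 + F) + F) = -2*sqrt((2 + F) + F) = -2*sqrt(2 + 2*F))
(-19*j(4)/21)*c(S, 0) = (-0/21)*(-2*sqrt(2 + 2*(-3/5))) = (-0/21)*(-2*sqrt(2 - 6/5)) = (-19*0)*(-4*sqrt(5)/5) = 0*(-4*sqrt(5)/5) = 0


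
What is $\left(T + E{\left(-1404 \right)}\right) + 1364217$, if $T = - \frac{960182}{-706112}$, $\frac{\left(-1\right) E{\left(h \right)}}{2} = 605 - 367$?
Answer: $\frac{481477422587}{353056} \approx 1.3637 \cdot 10^{6}$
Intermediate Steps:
$E{\left(h \right)} = -476$ ($E{\left(h \right)} = - 2 \left(605 - 367\right) = \left(-2\right) 238 = -476$)
$T = \frac{480091}{353056}$ ($T = \left(-960182\right) \left(- \frac{1}{706112}\right) = \frac{480091}{353056} \approx 1.3598$)
$\left(T + E{\left(-1404 \right)}\right) + 1364217 = \left(\frac{480091}{353056} - 476\right) + 1364217 = - \frac{167574565}{353056} + 1364217 = \frac{481477422587}{353056}$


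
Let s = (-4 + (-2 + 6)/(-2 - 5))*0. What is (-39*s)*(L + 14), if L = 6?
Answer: 0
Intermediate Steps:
s = 0 (s = (-4 + 4/(-7))*0 = (-4 + 4*(-⅐))*0 = (-4 - 4/7)*0 = -32/7*0 = 0)
(-39*s)*(L + 14) = (-39*0)*(6 + 14) = 0*20 = 0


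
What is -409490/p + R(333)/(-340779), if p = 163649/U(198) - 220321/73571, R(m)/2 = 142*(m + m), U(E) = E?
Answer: -678345917113429068/1362684008206453 ≈ -497.80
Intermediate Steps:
R(m) = 568*m (R(m) = 2*(142*(m + m)) = 2*(142*(2*m)) = 2*(284*m) = 568*m)
p = 11996197021/14567058 (p = 163649/198 - 220321/73571 = 11996197021/14567058 ≈ 823.52)
-409490/p + R(333)/(-340779) = -409490/11996197021/14567058 + (568*333)/(-340779) = -409490*14567058/11996197021 + 189144*(-1/340779) = -5965064580420/11996197021 - 63048/113593 = -678345917113429068/1362684008206453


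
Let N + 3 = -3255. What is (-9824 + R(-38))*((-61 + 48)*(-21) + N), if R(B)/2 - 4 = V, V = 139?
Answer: 28470930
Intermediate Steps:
N = -3258 (N = -3 - 3255 = -3258)
R(B) = 286 (R(B) = 8 + 2*139 = 8 + 278 = 286)
(-9824 + R(-38))*((-61 + 48)*(-21) + N) = (-9824 + 286)*((-61 + 48)*(-21) - 3258) = -9538*(-13*(-21) - 3258) = -9538*(273 - 3258) = -9538*(-2985) = 28470930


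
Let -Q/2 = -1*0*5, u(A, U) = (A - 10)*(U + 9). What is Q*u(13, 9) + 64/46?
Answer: 32/23 ≈ 1.3913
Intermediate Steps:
u(A, U) = (-10 + A)*(9 + U)
Q = 0 (Q = -2*(-1*0)*5 = -0*5 = -2*0 = 0)
Q*u(13, 9) + 64/46 = 0*(-90 - 10*9 + 9*13 + 13*9) + 64/46 = 0*(-90 - 90 + 117 + 117) + 64*(1/46) = 0*54 + 32/23 = 0 + 32/23 = 32/23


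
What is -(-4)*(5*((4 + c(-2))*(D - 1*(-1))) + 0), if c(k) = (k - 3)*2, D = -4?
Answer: 360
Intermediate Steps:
c(k) = -6 + 2*k (c(k) = (-3 + k)*2 = -6 + 2*k)
-(-4)*(5*((4 + c(-2))*(D - 1*(-1))) + 0) = -(-4)*(5*((4 + (-6 + 2*(-2)))*(-4 - 1*(-1))) + 0) = -(-4)*(5*((4 + (-6 - 4))*(-4 + 1)) + 0) = -(-4)*(5*((4 - 10)*(-3)) + 0) = -(-4)*(5*(-6*(-3)) + 0) = -(-4)*(5*18 + 0) = -(-4)*(90 + 0) = -(-4)*90 = -1*(-360) = 360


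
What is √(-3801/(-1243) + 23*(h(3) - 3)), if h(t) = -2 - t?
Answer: I*√279564373/1243 ≈ 13.451*I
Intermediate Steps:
√(-3801/(-1243) + 23*(h(3) - 3)) = √(-3801/(-1243) + 23*((-2 - 1*3) - 3)) = √(-3801*(-1/1243) + 23*((-2 - 3) - 3)) = √(3801/1243 + 23*(-5 - 3)) = √(3801/1243 + 23*(-8)) = √(3801/1243 - 184) = √(-224911/1243) = I*√279564373/1243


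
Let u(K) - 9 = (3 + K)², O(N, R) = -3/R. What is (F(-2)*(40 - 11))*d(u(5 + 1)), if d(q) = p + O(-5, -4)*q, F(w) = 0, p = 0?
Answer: 0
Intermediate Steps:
u(K) = 9 + (3 + K)²
d(q) = 3*q/4 (d(q) = 0 + (-3/(-4))*q = 0 + (-3*(-¼))*q = 0 + 3*q/4 = 3*q/4)
(F(-2)*(40 - 11))*d(u(5 + 1)) = (0*(40 - 11))*(3*(9 + (3 + (5 + 1))²)/4) = (0*29)*(3*(9 + (3 + 6)²)/4) = 0*(3*(9 + 9²)/4) = 0*(3*(9 + 81)/4) = 0*((¾)*90) = 0*(135/2) = 0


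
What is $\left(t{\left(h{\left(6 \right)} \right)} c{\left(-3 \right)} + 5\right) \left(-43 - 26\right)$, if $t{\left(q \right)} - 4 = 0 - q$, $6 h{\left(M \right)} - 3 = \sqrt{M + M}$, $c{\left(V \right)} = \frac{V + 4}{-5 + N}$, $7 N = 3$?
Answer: $- \frac{18699}{64} - \frac{161 \sqrt{3}}{32} \approx -300.89$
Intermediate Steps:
$N = \frac{3}{7}$ ($N = \frac{1}{7} \cdot 3 = \frac{3}{7} \approx 0.42857$)
$c{\left(V \right)} = - \frac{7}{8} - \frac{7 V}{32}$ ($c{\left(V \right)} = \frac{V + 4}{-5 + \frac{3}{7}} = \frac{4 + V}{- \frac{32}{7}} = \left(4 + V\right) \left(- \frac{7}{32}\right) = - \frac{7}{8} - \frac{7 V}{32}$)
$h{\left(M \right)} = \frac{1}{2} + \frac{\sqrt{2} \sqrt{M}}{6}$ ($h{\left(M \right)} = \frac{1}{2} + \frac{\sqrt{M + M}}{6} = \frac{1}{2} + \frac{\sqrt{2 M}}{6} = \frac{1}{2} + \frac{\sqrt{2} \sqrt{M}}{6}$)
$t{\left(q \right)} = 4 - q$ ($t{\left(q \right)} = 4 + \left(0 - q\right) = 4 - q$)
$\left(t{\left(h{\left(6 \right)} \right)} c{\left(-3 \right)} + 5\right) \left(-43 - 26\right) = \left(\left(4 - \left(\frac{1}{2} + \frac{\sqrt{2} \sqrt{6}}{6}\right)\right) \left(- \frac{7}{8} - - \frac{21}{32}\right) + 5\right) \left(-43 - 26\right) = \left(\left(4 - \left(\frac{1}{2} + \frac{\sqrt{3}}{3}\right)\right) \left(- \frac{7}{8} + \frac{21}{32}\right) + 5\right) \left(-69\right) = \left(\left(4 - \left(\frac{1}{2} + \frac{\sqrt{3}}{3}\right)\right) \left(- \frac{7}{32}\right) + 5\right) \left(-69\right) = \left(\left(\frac{7}{2} - \frac{\sqrt{3}}{3}\right) \left(- \frac{7}{32}\right) + 5\right) \left(-69\right) = \left(\left(- \frac{49}{64} + \frac{7 \sqrt{3}}{96}\right) + 5\right) \left(-69\right) = \left(\frac{271}{64} + \frac{7 \sqrt{3}}{96}\right) \left(-69\right) = - \frac{18699}{64} - \frac{161 \sqrt{3}}{32}$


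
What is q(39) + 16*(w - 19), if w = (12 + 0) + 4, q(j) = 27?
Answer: -21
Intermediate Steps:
w = 16 (w = 12 + 4 = 16)
q(39) + 16*(w - 19) = 27 + 16*(16 - 19) = 27 + 16*(-3) = 27 - 48 = -21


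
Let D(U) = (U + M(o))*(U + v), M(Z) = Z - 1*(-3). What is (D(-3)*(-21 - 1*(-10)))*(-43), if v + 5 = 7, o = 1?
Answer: -473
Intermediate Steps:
v = 2 (v = -5 + 7 = 2)
M(Z) = 3 + Z (M(Z) = Z + 3 = 3 + Z)
D(U) = (2 + U)*(4 + U) (D(U) = (U + (3 + 1))*(U + 2) = (U + 4)*(2 + U) = (4 + U)*(2 + U) = (2 + U)*(4 + U))
(D(-3)*(-21 - 1*(-10)))*(-43) = ((8 + (-3)² + 6*(-3))*(-21 - 1*(-10)))*(-43) = ((8 + 9 - 18)*(-21 + 10))*(-43) = -1*(-11)*(-43) = 11*(-43) = -473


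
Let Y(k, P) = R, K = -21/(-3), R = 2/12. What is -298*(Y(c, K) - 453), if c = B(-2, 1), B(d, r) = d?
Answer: 404833/3 ≈ 1.3494e+5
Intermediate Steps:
R = ⅙ (R = 2*(1/12) = ⅙ ≈ 0.16667)
K = 7 (K = -21*(-⅓) = 7)
c = -2
Y(k, P) = ⅙
-298*(Y(c, K) - 453) = -298*(⅙ - 453) = -298*(-2717/6) = 404833/3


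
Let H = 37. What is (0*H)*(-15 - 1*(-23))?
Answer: 0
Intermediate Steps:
(0*H)*(-15 - 1*(-23)) = (0*37)*(-15 - 1*(-23)) = 0*(-15 + 23) = 0*8 = 0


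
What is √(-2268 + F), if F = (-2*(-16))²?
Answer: 2*I*√311 ≈ 35.27*I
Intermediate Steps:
F = 1024 (F = 32² = 1024)
√(-2268 + F) = √(-2268 + 1024) = √(-1244) = 2*I*√311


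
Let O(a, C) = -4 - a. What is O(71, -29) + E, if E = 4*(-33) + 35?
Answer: -172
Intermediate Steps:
E = -97 (E = -132 + 35 = -97)
O(71, -29) + E = (-4 - 1*71) - 97 = (-4 - 71) - 97 = -75 - 97 = -172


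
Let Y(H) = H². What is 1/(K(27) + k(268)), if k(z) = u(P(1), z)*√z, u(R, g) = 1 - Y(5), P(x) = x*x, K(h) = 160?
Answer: -5/4024 - 3*√67/8048 ≈ -0.0042937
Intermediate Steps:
P(x) = x²
u(R, g) = -24 (u(R, g) = 1 - 1*5² = 1 - 1*25 = 1 - 25 = -24)
k(z) = -24*√z
1/(K(27) + k(268)) = 1/(160 - 48*√67)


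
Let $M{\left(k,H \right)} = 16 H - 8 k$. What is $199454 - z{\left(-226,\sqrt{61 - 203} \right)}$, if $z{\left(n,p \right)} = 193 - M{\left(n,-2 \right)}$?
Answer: $201037$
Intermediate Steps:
$M{\left(k,H \right)} = - 8 k + 16 H$
$z{\left(n,p \right)} = 225 + 8 n$ ($z{\left(n,p \right)} = 193 - \left(- 8 n + 16 \left(-2\right)\right) = 193 - \left(- 8 n - 32\right) = 193 - \left(-32 - 8 n\right) = 193 + \left(32 + 8 n\right) = 225 + 8 n$)
$199454 - z{\left(-226,\sqrt{61 - 203} \right)} = 199454 - \left(225 + 8 \left(-226\right)\right) = 199454 - \left(225 - 1808\right) = 199454 - -1583 = 199454 + 1583 = 201037$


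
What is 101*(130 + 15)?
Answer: 14645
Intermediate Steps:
101*(130 + 15) = 101*145 = 14645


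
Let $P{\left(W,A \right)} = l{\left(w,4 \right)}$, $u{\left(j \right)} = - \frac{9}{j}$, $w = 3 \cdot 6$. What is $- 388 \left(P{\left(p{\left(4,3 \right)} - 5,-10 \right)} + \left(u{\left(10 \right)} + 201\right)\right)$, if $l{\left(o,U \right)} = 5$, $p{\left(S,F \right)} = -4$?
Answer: $- \frac{397894}{5} \approx -79579.0$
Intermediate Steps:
$w = 18$
$P{\left(W,A \right)} = 5$
$- 388 \left(P{\left(p{\left(4,3 \right)} - 5,-10 \right)} + \left(u{\left(10 \right)} + 201\right)\right) = - 388 \left(5 + \left(- \frac{9}{10} + 201\right)\right) = - 388 \left(5 + \frac{2001}{10}\right) = \left(-388\right) \frac{2051}{10} = - \frac{397894}{5}$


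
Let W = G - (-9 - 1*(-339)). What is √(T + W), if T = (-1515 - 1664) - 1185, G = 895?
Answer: I*√3799 ≈ 61.636*I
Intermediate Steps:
T = -4364 (T = -3179 - 1185 = -4364)
W = 565 (W = 895 - (-9 - 1*(-339)) = 895 - (-9 + 339) = 895 - 1*330 = 895 - 330 = 565)
√(T + W) = √(-4364 + 565) = √(-3799) = I*√3799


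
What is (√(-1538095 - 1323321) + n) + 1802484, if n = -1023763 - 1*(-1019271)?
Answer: 1797992 + 2*I*√715354 ≈ 1.798e+6 + 1691.6*I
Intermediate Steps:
n = -4492 (n = -1023763 + 1019271 = -4492)
(√(-1538095 - 1323321) + n) + 1802484 = (√(-1538095 - 1323321) - 4492) + 1802484 = (√(-2861416) - 4492) + 1802484 = (2*I*√715354 - 4492) + 1802484 = (-4492 + 2*I*√715354) + 1802484 = 1797992 + 2*I*√715354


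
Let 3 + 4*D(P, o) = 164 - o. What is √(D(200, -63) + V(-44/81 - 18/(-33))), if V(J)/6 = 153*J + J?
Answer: 28*√6/9 ≈ 7.6206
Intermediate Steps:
V(J) = 924*J (V(J) = 6*(153*J + J) = 6*(154*J) = 924*J)
D(P, o) = 161/4 - o/4 (D(P, o) = -¾ + (164 - o)/4 = -¾ + (41 - o/4) = 161/4 - o/4)
√(D(200, -63) + V(-44/81 - 18/(-33))) = √((161/4 - ¼*(-63)) + 924*(-44/81 - 18/(-33))) = √((161/4 + 63/4) + 924*(-44*1/81 - 18*(-1/33))) = √(56 + 924*(-44/81 + 6/11)) = √(56 + 924*(2/891)) = √(56 + 56/27) = √(1568/27) = 28*√6/9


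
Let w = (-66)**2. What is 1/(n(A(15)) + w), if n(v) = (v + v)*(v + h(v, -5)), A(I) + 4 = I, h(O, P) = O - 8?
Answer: 1/4664 ≈ 0.00021441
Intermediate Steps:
h(O, P) = -8 + O
A(I) = -4 + I
n(v) = 2*v*(-8 + 2*v) (n(v) = (v + v)*(v + (-8 + v)) = (2*v)*(-8 + 2*v) = 2*v*(-8 + 2*v))
w = 4356
1/(n(A(15)) + w) = 1/(4*(-4 + 15)*(-4 + (-4 + 15)) + 4356) = 1/(4*11*(-4 + 11) + 4356) = 1/(4*11*7 + 4356) = 1/(308 + 4356) = 1/4664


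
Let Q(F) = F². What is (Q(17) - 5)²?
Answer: 80656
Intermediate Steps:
(Q(17) - 5)² = (17² - 5)² = (289 - 5)² = 284² = 80656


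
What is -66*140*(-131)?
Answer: 1210440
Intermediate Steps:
-66*140*(-131) = -9240*(-131) = 1210440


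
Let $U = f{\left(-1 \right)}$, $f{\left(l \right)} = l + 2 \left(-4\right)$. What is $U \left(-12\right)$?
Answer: $108$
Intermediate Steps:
$f{\left(l \right)} = -8 + l$ ($f{\left(l \right)} = l - 8 = -8 + l$)
$U = -9$ ($U = -8 - 1 = -9$)
$U \left(-12\right) = \left(-9\right) \left(-12\right) = 108$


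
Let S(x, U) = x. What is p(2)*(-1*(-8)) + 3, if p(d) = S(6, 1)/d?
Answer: 27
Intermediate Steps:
p(d) = 6/d
p(2)*(-1*(-8)) + 3 = (6/2)*(-1*(-8)) + 3 = (6*(1/2))*8 + 3 = 3*8 + 3 = 24 + 3 = 27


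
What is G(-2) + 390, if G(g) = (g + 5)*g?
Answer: 384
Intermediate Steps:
G(g) = g*(5 + g) (G(g) = (5 + g)*g = g*(5 + g))
G(-2) + 390 = -2*(5 - 2) + 390 = -2*3 + 390 = -6 + 390 = 384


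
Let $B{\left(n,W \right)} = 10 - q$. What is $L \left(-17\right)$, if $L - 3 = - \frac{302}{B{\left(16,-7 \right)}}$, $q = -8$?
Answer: $\frac{2108}{9} \approx 234.22$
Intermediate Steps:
$B{\left(n,W \right)} = 18$ ($B{\left(n,W \right)} = 10 - -8 = 10 + 8 = 18$)
$L = - \frac{124}{9}$ ($L = 3 - \frac{302}{18} = 3 - \frac{151}{9} = - \frac{124}{9} \approx -13.778$)
$L \left(-17\right) = \left(- \frac{124}{9}\right) \left(-17\right) = \frac{2108}{9}$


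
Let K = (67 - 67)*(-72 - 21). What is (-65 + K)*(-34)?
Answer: 2210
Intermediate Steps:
K = 0 (K = 0*(-93) = 0)
(-65 + K)*(-34) = (-65 + 0)*(-34) = -65*(-34) = 2210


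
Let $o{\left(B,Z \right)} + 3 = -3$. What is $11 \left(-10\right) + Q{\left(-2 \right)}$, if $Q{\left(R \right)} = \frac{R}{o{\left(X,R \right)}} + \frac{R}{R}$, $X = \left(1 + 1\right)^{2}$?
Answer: $- \frac{326}{3} \approx -108.67$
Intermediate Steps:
$X = 4$ ($X = 2^{2} = 4$)
$o{\left(B,Z \right)} = -6$ ($o{\left(B,Z \right)} = -3 - 3 = -6$)
$Q{\left(R \right)} = 1 - \frac{R}{6}$ ($Q{\left(R \right)} = \frac{R}{-6} + \frac{R}{R} = R \left(- \frac{1}{6}\right) + 1 = - \frac{R}{6} + 1 = 1 - \frac{R}{6}$)
$11 \left(-10\right) + Q{\left(-2 \right)} = 11 \left(-10\right) + \left(1 - - \frac{1}{3}\right) = -110 + \left(1 + \frac{1}{3}\right) = -110 + \frac{4}{3} = - \frac{326}{3}$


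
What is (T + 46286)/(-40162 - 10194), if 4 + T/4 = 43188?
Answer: -109511/25178 ≈ -4.3495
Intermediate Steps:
T = 172736 (T = -16 + 4*43188 = -16 + 172752 = 172736)
(T + 46286)/(-40162 - 10194) = (172736 + 46286)/(-40162 - 10194) = 219022/(-50356) = 219022*(-1/50356) = -109511/25178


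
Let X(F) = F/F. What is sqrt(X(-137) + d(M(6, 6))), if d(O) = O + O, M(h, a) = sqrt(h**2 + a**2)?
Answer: sqrt(1 + 12*sqrt(2)) ≈ 4.2392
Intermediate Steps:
X(F) = 1
M(h, a) = sqrt(a**2 + h**2)
d(O) = 2*O
sqrt(X(-137) + d(M(6, 6))) = sqrt(1 + 2*sqrt(6**2 + 6**2)) = sqrt(1 + 2*sqrt(36 + 36)) = sqrt(1 + 2*sqrt(72)) = sqrt(1 + 2*(6*sqrt(2))) = sqrt(1 + 12*sqrt(2))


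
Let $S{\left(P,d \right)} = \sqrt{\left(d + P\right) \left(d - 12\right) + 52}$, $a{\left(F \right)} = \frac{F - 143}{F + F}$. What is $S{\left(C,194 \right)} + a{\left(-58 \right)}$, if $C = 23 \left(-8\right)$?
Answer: $\frac{201}{116} + 12 \sqrt{13} \approx 44.999$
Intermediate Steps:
$C = -184$
$a{\left(F \right)} = \frac{-143 + F}{2 F}$
$S{\left(P,d \right)} = \sqrt{52 + \left(-12 + d\right) \left(P + d\right)}$ ($S{\left(P,d \right)} = \sqrt{\left(P + d\right) \left(-12 + d\right) + 52} = \sqrt{\left(-12 + d\right) \left(P + d\right) + 52} = \sqrt{52 + \left(-12 + d\right) \left(P + d\right)}$)
$S{\left(C,194 \right)} + a{\left(-58 \right)} = \sqrt{52 + 194^{2} - -2208 - 2328 - 35696} + \frac{-143 - 58}{2 \left(-58\right)} = \sqrt{52 + 37636 + 2208 - 2328 - 35696} + \frac{1}{2} \left(- \frac{1}{58}\right) \left(-201\right) = \sqrt{1872} + \frac{201}{116} = 12 \sqrt{13} + \frac{201}{116} = \frac{201}{116} + 12 \sqrt{13}$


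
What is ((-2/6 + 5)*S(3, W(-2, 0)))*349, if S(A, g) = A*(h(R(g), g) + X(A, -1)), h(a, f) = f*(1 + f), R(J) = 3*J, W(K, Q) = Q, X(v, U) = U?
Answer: -4886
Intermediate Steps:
S(A, g) = A*(-1 + g*(1 + g)) (S(A, g) = A*(g*(1 + g) - 1) = A*(-1 + g*(1 + g)))
((-2/6 + 5)*S(3, W(-2, 0)))*349 = ((-2/6 + 5)*(3*(-1 + 0*(1 + 0))))*349 = ((-2*⅙ + 5)*(3*(-1 + 0*1)))*349 = ((-⅓ + 5)*(3*(-1 + 0)))*349 = (14*(3*(-1))/3)*349 = ((14/3)*(-3))*349 = -14*349 = -4886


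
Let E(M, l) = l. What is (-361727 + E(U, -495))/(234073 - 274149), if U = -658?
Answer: 181111/20038 ≈ 9.0384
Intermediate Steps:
(-361727 + E(U, -495))/(234073 - 274149) = (-361727 - 495)/(234073 - 274149) = -362222/(-40076) = -362222*(-1/40076) = 181111/20038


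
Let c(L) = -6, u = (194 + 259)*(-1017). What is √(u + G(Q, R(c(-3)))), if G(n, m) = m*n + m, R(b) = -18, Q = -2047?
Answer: 9*I*√5233 ≈ 651.06*I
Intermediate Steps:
u = -460701 (u = 453*(-1017) = -460701)
G(n, m) = m + m*n
√(u + G(Q, R(c(-3)))) = √(-460701 - 18*(1 - 2047)) = √(-460701 - 18*(-2046)) = √(-460701 + 36828) = √(-423873) = 9*I*√5233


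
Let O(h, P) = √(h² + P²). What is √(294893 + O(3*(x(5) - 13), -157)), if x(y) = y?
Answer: √(294893 + 5*√1009) ≈ 543.19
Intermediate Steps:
O(h, P) = √(P² + h²)
√(294893 + O(3*(x(5) - 13), -157)) = √(294893 + √((-157)² + (3*(5 - 13))²)) = √(294893 + √(24649 + (3*(-8))²)) = √(294893 + √(24649 + (-24)²)) = √(294893 + √(24649 + 576)) = √(294893 + √25225) = √(294893 + 5*√1009)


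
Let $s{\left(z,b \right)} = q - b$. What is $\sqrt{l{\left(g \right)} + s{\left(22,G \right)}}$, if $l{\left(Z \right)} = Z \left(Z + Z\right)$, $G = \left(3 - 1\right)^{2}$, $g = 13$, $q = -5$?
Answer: $\sqrt{329} \approx 18.138$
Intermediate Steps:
$G = 4$ ($G = 2^{2} = 4$)
$l{\left(Z \right)} = 2 Z^{2}$ ($l{\left(Z \right)} = Z 2 Z = 2 Z^{2}$)
$s{\left(z,b \right)} = -5 - b$
$\sqrt{l{\left(g \right)} + s{\left(22,G \right)}} = \sqrt{2 \cdot 13^{2} - 9} = \sqrt{2 \cdot 169 - 9} = \sqrt{338 - 9} = \sqrt{329}$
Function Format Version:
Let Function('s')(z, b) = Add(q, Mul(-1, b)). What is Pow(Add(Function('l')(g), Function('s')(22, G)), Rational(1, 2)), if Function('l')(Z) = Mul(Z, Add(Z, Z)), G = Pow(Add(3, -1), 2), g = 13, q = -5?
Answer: Pow(329, Rational(1, 2)) ≈ 18.138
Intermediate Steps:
G = 4 (G = Pow(2, 2) = 4)
Function('l')(Z) = Mul(2, Pow(Z, 2)) (Function('l')(Z) = Mul(Z, Mul(2, Z)) = Mul(2, Pow(Z, 2)))
Function('s')(z, b) = Add(-5, Mul(-1, b))
Pow(Add(Function('l')(g), Function('s')(22, G)), Rational(1, 2)) = Pow(Add(Mul(2, Pow(13, 2)), Add(-5, Mul(-1, 4))), Rational(1, 2)) = Pow(Add(Mul(2, 169), Add(-5, -4)), Rational(1, 2)) = Pow(Add(338, -9), Rational(1, 2)) = Pow(329, Rational(1, 2))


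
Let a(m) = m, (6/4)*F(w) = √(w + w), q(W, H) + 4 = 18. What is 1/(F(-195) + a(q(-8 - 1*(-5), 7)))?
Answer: 21/554 - I*√390/554 ≈ 0.037906 - 0.035647*I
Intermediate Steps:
q(W, H) = 14 (q(W, H) = -4 + 18 = 14)
F(w) = 2*√2*√w/3 (F(w) = 2*√(w + w)/3 = 2*√(2*w)/3 = 2*(√2*√w)/3 = 2*√2*√w/3)
1/(F(-195) + a(q(-8 - 1*(-5), 7))) = 1/(2*√2*√(-195)/3 + 14) = 1/(2*√2*(I*√195)/3 + 14) = 1/(2*I*√390/3 + 14) = 1/(14 + 2*I*√390/3)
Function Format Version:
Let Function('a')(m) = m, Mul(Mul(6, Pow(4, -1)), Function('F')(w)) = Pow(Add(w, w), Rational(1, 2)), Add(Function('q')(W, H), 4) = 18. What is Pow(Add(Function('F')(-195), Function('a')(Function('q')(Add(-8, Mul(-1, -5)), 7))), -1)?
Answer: Add(Rational(21, 554), Mul(Rational(-1, 554), I, Pow(390, Rational(1, 2)))) ≈ Add(0.037906, Mul(-0.035647, I))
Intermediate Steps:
Function('q')(W, H) = 14 (Function('q')(W, H) = Add(-4, 18) = 14)
Function('F')(w) = Mul(Rational(2, 3), Pow(2, Rational(1, 2)), Pow(w, Rational(1, 2))) (Function('F')(w) = Mul(Rational(2, 3), Pow(Add(w, w), Rational(1, 2))) = Mul(Rational(2, 3), Pow(Mul(2, w), Rational(1, 2))) = Mul(Rational(2, 3), Mul(Pow(2, Rational(1, 2)), Pow(w, Rational(1, 2)))) = Mul(Rational(2, 3), Pow(2, Rational(1, 2)), Pow(w, Rational(1, 2))))
Pow(Add(Function('F')(-195), Function('a')(Function('q')(Add(-8, Mul(-1, -5)), 7))), -1) = Pow(Add(Mul(Rational(2, 3), Pow(2, Rational(1, 2)), Pow(-195, Rational(1, 2))), 14), -1) = Pow(Add(Mul(Rational(2, 3), Pow(2, Rational(1, 2)), Mul(I, Pow(195, Rational(1, 2)))), 14), -1) = Pow(Add(Mul(Rational(2, 3), I, Pow(390, Rational(1, 2))), 14), -1) = Pow(Add(14, Mul(Rational(2, 3), I, Pow(390, Rational(1, 2)))), -1)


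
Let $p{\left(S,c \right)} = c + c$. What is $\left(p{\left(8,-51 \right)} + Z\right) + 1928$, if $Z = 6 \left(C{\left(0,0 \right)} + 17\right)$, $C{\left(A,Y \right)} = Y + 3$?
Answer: $1946$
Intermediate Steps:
$C{\left(A,Y \right)} = 3 + Y$
$p{\left(S,c \right)} = 2 c$
$Z = 120$ ($Z = 6 \left(\left(3 + 0\right) + 17\right) = 6 \left(3 + 17\right) = 6 \cdot 20 = 120$)
$\left(p{\left(8,-51 \right)} + Z\right) + 1928 = \left(2 \left(-51\right) + 120\right) + 1928 = \left(-102 + 120\right) + 1928 = 18 + 1928 = 1946$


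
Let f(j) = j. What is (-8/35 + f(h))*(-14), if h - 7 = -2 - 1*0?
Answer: -334/5 ≈ -66.800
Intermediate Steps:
h = 5 (h = 7 + (-2 - 1*0) = 7 + (-2 + 0) = 7 - 2 = 5)
(-8/35 + f(h))*(-14) = (-8/35 + 5)*(-14) = (167/35)*(-14) = -334/5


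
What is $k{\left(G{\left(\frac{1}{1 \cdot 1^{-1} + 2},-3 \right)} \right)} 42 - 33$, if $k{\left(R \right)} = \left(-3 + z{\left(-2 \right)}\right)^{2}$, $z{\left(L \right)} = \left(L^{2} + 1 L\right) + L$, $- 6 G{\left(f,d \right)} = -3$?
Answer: $345$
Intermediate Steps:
$G{\left(f,d \right)} = \frac{1}{2}$ ($G{\left(f,d \right)} = \left(- \frac{1}{6}\right) \left(-3\right) = \frac{1}{2}$)
$z{\left(L \right)} = L^{2} + 2 L$ ($z{\left(L \right)} = \left(L^{2} + L\right) + L = \left(L + L^{2}\right) + L = L^{2} + 2 L$)
$k{\left(R \right)} = 9$ ($k{\left(R \right)} = \left(-3 - 2 \left(2 - 2\right)\right)^{2} = \left(-3 - 0\right)^{2} = \left(-3 + 0\right)^{2} = \left(-3\right)^{2} = 9$)
$k{\left(G{\left(\frac{1}{1 \cdot 1^{-1} + 2},-3 \right)} \right)} 42 - 33 = 9 \cdot 42 - 33 = 378 - 33 = 345$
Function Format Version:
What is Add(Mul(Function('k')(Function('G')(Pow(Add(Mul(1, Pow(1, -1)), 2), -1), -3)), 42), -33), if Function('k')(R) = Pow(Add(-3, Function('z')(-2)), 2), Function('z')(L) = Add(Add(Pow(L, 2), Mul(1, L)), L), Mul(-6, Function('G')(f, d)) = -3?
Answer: 345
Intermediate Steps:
Function('G')(f, d) = Rational(1, 2) (Function('G')(f, d) = Mul(Rational(-1, 6), -3) = Rational(1, 2))
Function('z')(L) = Add(Pow(L, 2), Mul(2, L)) (Function('z')(L) = Add(Add(Pow(L, 2), L), L) = Add(Add(L, Pow(L, 2)), L) = Add(Pow(L, 2), Mul(2, L)))
Function('k')(R) = 9 (Function('k')(R) = Pow(Add(-3, Mul(-2, Add(2, -2))), 2) = Pow(Add(-3, Mul(-2, 0)), 2) = Pow(Add(-3, 0), 2) = Pow(-3, 2) = 9)
Add(Mul(Function('k')(Function('G')(Pow(Add(Mul(1, Pow(1, -1)), 2), -1), -3)), 42), -33) = Add(Mul(9, 42), -33) = Add(378, -33) = 345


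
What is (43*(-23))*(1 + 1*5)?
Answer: -5934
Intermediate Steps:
(43*(-23))*(1 + 1*5) = -989*(1 + 5) = -989*6 = -5934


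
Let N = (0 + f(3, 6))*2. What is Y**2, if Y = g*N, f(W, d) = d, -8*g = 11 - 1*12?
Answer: 9/4 ≈ 2.2500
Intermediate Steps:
g = 1/8 (g = -(11 - 1*12)/8 = -(11 - 12)/8 = -1/8*(-1) = 1/8 ≈ 0.12500)
N = 12 (N = (0 + 6)*2 = 6*2 = 12)
Y = 3/2 (Y = (1/8)*12 = 3/2 ≈ 1.5000)
Y**2 = (3/2)**2 = 9/4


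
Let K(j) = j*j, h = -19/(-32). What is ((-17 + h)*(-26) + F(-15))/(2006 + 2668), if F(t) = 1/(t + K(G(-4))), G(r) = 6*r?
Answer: 3828841/41953824 ≈ 0.091263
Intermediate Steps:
h = 19/32 (h = -19*(-1/32) = 19/32 ≈ 0.59375)
K(j) = j²
F(t) = 1/(576 + t) (F(t) = 1/(t + (6*(-4))²) = 1/(t + (-24)²) = 1/(t + 576) = 1/(576 + t))
((-17 + h)*(-26) + F(-15))/(2006 + 2668) = ((-17 + 19/32)*(-26) + 1/(576 - 15))/(2006 + 2668) = (-525/32*(-26) + 1/561)/4674 = (6825/16 + 1/561)*(1/4674) = (3828841/8976)*(1/4674) = 3828841/41953824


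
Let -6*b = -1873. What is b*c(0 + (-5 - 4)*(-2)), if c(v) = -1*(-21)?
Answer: 13111/2 ≈ 6555.5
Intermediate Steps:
b = 1873/6 (b = -⅙*(-1873) = 1873/6 ≈ 312.17)
c(v) = 21
b*c(0 + (-5 - 4)*(-2)) = (1873/6)*21 = 13111/2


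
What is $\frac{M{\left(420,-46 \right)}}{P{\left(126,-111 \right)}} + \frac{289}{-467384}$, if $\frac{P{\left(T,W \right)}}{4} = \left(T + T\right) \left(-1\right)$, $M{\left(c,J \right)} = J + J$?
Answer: $\frac{2669251}{29445192} \approx 0.090652$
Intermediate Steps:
$M{\left(c,J \right)} = 2 J$
$P{\left(T,W \right)} = - 8 T$ ($P{\left(T,W \right)} = 4 \left(T + T\right) \left(-1\right) = 4 \cdot 2 T \left(-1\right) = 4 \left(- 2 T\right) = - 8 T$)
$\frac{M{\left(420,-46 \right)}}{P{\left(126,-111 \right)}} + \frac{289}{-467384} = \frac{2 \left(-46\right)}{\left(-8\right) 126} + \frac{289}{-467384} = - \frac{92}{-1008} + 289 \left(- \frac{1}{467384}\right) = \left(-92\right) \left(- \frac{1}{1008}\right) - \frac{289}{467384} = \frac{23}{252} - \frac{289}{467384} = \frac{2669251}{29445192}$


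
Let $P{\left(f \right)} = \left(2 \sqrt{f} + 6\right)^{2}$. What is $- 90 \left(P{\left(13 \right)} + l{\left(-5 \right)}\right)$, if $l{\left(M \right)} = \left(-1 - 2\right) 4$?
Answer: $-6840 - 2160 \sqrt{13} \approx -14628.0$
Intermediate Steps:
$P{\left(f \right)} = \left(6 + 2 \sqrt{f}\right)^{2}$
$l{\left(M \right)} = -12$ ($l{\left(M \right)} = \left(-3\right) 4 = -12$)
$- 90 \left(P{\left(13 \right)} + l{\left(-5 \right)}\right) = - 90 \left(4 \left(3 + \sqrt{13}\right)^{2} - 12\right) = - 90 \left(-12 + 4 \left(3 + \sqrt{13}\right)^{2}\right) = 1080 - 360 \left(3 + \sqrt{13}\right)^{2}$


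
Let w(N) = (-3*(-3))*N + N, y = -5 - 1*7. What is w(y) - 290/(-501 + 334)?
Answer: -19750/167 ≈ -118.26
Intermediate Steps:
y = -12 (y = -5 - 7 = -12)
w(N) = 10*N (w(N) = 9*N + N = 10*N)
w(y) - 290/(-501 + 334) = 10*(-12) - 290/(-501 + 334) = -120 - 290/(-167) = -120 - 290*(-1/167) = -120 + 290/167 = -19750/167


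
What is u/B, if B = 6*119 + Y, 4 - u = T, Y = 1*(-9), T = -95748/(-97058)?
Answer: 146242/34212945 ≈ 0.0042745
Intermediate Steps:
T = 47874/48529 (T = -95748*(-1/97058) = 47874/48529 ≈ 0.98650)
Y = -9
u = 146242/48529 (u = 4 - 1*47874/48529 = 4 - 47874/48529 = 146242/48529 ≈ 3.0135)
B = 705 (B = 6*119 - 9 = 714 - 9 = 705)
u/B = (146242/48529)/705 = (146242/48529)*(1/705) = 146242/34212945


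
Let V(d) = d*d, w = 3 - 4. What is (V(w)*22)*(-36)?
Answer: -792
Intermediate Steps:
w = -1
V(d) = d²
(V(w)*22)*(-36) = ((-1)²*22)*(-36) = (1*22)*(-36) = 22*(-36) = -792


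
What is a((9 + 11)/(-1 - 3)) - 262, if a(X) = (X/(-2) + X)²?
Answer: -1023/4 ≈ -255.75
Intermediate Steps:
a(X) = X²/4 (a(X) = (X*(-½) + X)² = (-X/2 + X)² = (X/2)² = X²/4)
a((9 + 11)/(-1 - 3)) - 262 = ((9 + 11)/(-1 - 3))²/4 - 262 = (20/(-4))²/4 - 262 = (20*(-¼))²/4 - 262 = (¼)*(-5)² - 262 = (¼)*25 - 262 = 25/4 - 262 = -1023/4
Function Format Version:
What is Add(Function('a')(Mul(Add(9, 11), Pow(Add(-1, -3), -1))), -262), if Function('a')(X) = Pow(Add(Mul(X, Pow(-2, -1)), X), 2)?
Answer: Rational(-1023, 4) ≈ -255.75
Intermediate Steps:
Function('a')(X) = Mul(Rational(1, 4), Pow(X, 2)) (Function('a')(X) = Pow(Add(Mul(X, Rational(-1, 2)), X), 2) = Pow(Add(Mul(Rational(-1, 2), X), X), 2) = Pow(Mul(Rational(1, 2), X), 2) = Mul(Rational(1, 4), Pow(X, 2)))
Add(Function('a')(Mul(Add(9, 11), Pow(Add(-1, -3), -1))), -262) = Add(Mul(Rational(1, 4), Pow(Mul(Add(9, 11), Pow(Add(-1, -3), -1)), 2)), -262) = Add(Mul(Rational(1, 4), Pow(Mul(20, Pow(-4, -1)), 2)), -262) = Add(Mul(Rational(1, 4), Pow(Mul(20, Rational(-1, 4)), 2)), -262) = Add(Mul(Rational(1, 4), Pow(-5, 2)), -262) = Add(Mul(Rational(1, 4), 25), -262) = Add(Rational(25, 4), -262) = Rational(-1023, 4)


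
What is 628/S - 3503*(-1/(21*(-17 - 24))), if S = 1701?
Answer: -257995/69741 ≈ -3.6993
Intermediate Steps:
628/S - 3503*(-1/(21*(-17 - 24))) = 628/1701 - 3503*(-1/(21*(-17 - 24))) = 628*(1/1701) - 3503/((-21*(-41))) = 628/1701 - 3503/861 = -257995/69741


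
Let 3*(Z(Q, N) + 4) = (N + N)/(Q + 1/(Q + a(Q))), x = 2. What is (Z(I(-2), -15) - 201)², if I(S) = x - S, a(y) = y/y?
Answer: 18966025/441 ≈ 43007.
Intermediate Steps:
a(y) = 1
I(S) = 2 - S
Z(Q, N) = -4 + 2*N/(3*(Q + 1/(1 + Q))) (Z(Q, N) = -4 + ((N + N)/(Q + 1/(Q + 1)))/3 = -4 + ((2*N)/(Q + 1/(1 + Q)))/3 = -4 + (2*N/(Q + 1/(1 + Q)))/3 = -4 + 2*N/(3*(Q + 1/(1 + Q))))
(Z(I(-2), -15) - 201)² = (2*(-6 - 15 - 6*(2 - 1*(-2)) - 6*(2 - 1*(-2))² - 15*(2 - 1*(-2)))/(3*(1 + (2 - 1*(-2)) + (2 - 1*(-2))²)) - 201)² = (2*(-6 - 15 - 6*(2 + 2) - 6*(2 + 2)² - 15*(2 + 2))/(3*(1 + (2 + 2) + (2 + 2)²)) - 201)² = (2*(-6 - 15 - 6*4 - 6*4² - 15*4)/(3*(1 + 4 + 4²)) - 201)² = (2*(-6 - 15 - 24 - 6*16 - 60)/(3*(1 + 4 + 16)) - 201)² = ((⅔)*(-6 - 15 - 24 - 96 - 60)/21 - 201)² = ((⅔)*(1/21)*(-201) - 201)² = (-134/21 - 201)² = (-4355/21)² = 18966025/441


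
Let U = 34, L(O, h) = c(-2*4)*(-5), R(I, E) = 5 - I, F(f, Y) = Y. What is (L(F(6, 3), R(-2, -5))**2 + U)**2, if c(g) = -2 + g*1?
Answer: 6421156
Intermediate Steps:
c(g) = -2 + g
L(O, h) = 50 (L(O, h) = (-2 - 2*4)*(-5) = (-2 - 8)*(-5) = -10*(-5) = 50)
(L(F(6, 3), R(-2, -5))**2 + U)**2 = (50**2 + 34)**2 = (2500 + 34)**2 = 2534**2 = 6421156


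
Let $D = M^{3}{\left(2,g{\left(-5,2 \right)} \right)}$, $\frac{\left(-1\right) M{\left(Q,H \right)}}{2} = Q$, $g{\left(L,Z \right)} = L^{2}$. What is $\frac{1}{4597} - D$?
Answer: $\frac{294209}{4597} \approx 64.0$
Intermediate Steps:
$M{\left(Q,H \right)} = - 2 Q$
$D = -64$ ($D = \left(\left(-2\right) 2\right)^{3} = \left(-4\right)^{3} = -64$)
$\frac{1}{4597} - D = \frac{1}{4597} - -64 = \frac{1}{4597} + 64 = \frac{294209}{4597}$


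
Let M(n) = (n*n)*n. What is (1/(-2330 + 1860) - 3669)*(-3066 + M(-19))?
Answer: 3422995535/94 ≈ 3.6415e+7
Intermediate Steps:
M(n) = n³ (M(n) = n²*n = n³)
(1/(-2330 + 1860) - 3669)*(-3066 + M(-19)) = (1/(-2330 + 1860) - 3669)*(-3066 + (-19)³) = (1/(-470) - 3669)*(-3066 - 6859) = (-1/470 - 3669)*(-9925) = -1724431/470*(-9925) = 3422995535/94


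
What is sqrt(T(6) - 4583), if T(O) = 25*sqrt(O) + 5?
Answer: sqrt(-4578 + 25*sqrt(6)) ≈ 67.207*I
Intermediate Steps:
T(O) = 5 + 25*sqrt(O)
sqrt(T(6) - 4583) = sqrt((5 + 25*sqrt(6)) - 4583) = sqrt(-4578 + 25*sqrt(6))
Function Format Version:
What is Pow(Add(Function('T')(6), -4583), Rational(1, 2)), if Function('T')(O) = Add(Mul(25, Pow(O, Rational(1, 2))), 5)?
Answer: Pow(Add(-4578, Mul(25, Pow(6, Rational(1, 2)))), Rational(1, 2)) ≈ Mul(67.207, I)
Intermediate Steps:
Function('T')(O) = Add(5, Mul(25, Pow(O, Rational(1, 2))))
Pow(Add(Function('T')(6), -4583), Rational(1, 2)) = Pow(Add(Add(5, Mul(25, Pow(6, Rational(1, 2)))), -4583), Rational(1, 2)) = Pow(Add(-4578, Mul(25, Pow(6, Rational(1, 2)))), Rational(1, 2))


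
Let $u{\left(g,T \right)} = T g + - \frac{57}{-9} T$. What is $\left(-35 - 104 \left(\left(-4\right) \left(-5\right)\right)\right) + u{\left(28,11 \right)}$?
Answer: $- \frac{5212}{3} \approx -1737.3$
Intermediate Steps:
$u{\left(g,T \right)} = \frac{19 T}{3} + T g$ ($u{\left(g,T \right)} = T g + \left(-57\right) \left(- \frac{1}{9}\right) T = T g + \frac{19 T}{3} = \frac{19 T}{3} + T g$)
$\left(-35 - 104 \left(\left(-4\right) \left(-5\right)\right)\right) + u{\left(28,11 \right)} = \left(-35 - 104 \left(\left(-4\right) \left(-5\right)\right)\right) + \frac{1}{3} \cdot 11 \left(19 + 3 \cdot 28\right) = \left(-35 - 2080\right) + \frac{1}{3} \cdot 11 \left(19 + 84\right) = \left(-35 - 2080\right) + \frac{1}{3} \cdot 11 \cdot 103 = -2115 + \frac{1133}{3} = - \frac{5212}{3}$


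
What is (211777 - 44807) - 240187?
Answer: -73217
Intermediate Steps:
(211777 - 44807) - 240187 = 166970 - 240187 = -73217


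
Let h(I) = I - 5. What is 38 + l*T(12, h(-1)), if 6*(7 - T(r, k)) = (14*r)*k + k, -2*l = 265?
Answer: -23282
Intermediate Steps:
h(I) = -5 + I
l = -265/2 (l = -1/2*265 = -265/2 ≈ -132.50)
T(r, k) = 7 - k/6 - 7*k*r/3 (T(r, k) = 7 - ((14*r)*k + k)/6 = 7 - (14*k*r + k)/6 = 7 - (k + 14*k*r)/6 = 7 + (-k/6 - 7*k*r/3) = 7 - k/6 - 7*k*r/3)
38 + l*T(12, h(-1)) = 38 - 265*(7 - (-5 - 1)/6 - 7/3*(-5 - 1)*12)/2 = 38 - 265*(7 - 1/6*(-6) - 7/3*(-6)*12)/2 = 38 - 265*(7 + 1 + 168)/2 = 38 - 265/2*176 = 38 - 23320 = -23282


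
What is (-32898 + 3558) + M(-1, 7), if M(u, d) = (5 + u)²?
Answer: -29324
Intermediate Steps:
(-32898 + 3558) + M(-1, 7) = (-32898 + 3558) + (5 - 1)² = -29340 + 4² = -29340 + 16 = -29324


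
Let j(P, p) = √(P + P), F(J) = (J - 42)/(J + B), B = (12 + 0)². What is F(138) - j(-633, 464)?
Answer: 16/47 - I*√1266 ≈ 0.34043 - 35.581*I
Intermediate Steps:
B = 144 (B = 12² = 144)
F(J) = (-42 + J)/(144 + J) (F(J) = (J - 42)/(J + 144) = (-42 + J)/(144 + J))
j(P, p) = √2*√P (j(P, p) = √(2*P) = √2*√P)
F(138) - j(-633, 464) = (-42 + 138)/(144 + 138) - √2*√(-633) = 96/282 - √2*I*√633 = (1/282)*96 - I*√1266 = 16/47 - I*√1266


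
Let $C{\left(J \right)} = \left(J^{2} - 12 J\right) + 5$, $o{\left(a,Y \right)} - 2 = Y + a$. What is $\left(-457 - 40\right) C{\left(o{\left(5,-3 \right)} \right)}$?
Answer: $13419$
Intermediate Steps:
$o{\left(a,Y \right)} = 2 + Y + a$ ($o{\left(a,Y \right)} = 2 + \left(Y + a\right) = 2 + Y + a$)
$C{\left(J \right)} = 5 + J^{2} - 12 J$
$\left(-457 - 40\right) C{\left(o{\left(5,-3 \right)} \right)} = \left(-457 - 40\right) \left(5 + \left(2 - 3 + 5\right)^{2} - 12 \left(2 - 3 + 5\right)\right) = - 497 \left(5 + 4^{2} - 48\right) = - 497 \left(5 + 16 - 48\right) = \left(-497\right) \left(-27\right) = 13419$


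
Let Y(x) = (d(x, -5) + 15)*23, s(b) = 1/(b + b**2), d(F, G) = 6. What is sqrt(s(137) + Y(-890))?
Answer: sqrt(172642010694)/18906 ≈ 21.977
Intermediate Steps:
Y(x) = 483 (Y(x) = (6 + 15)*23 = 21*23 = 483)
sqrt(s(137) + Y(-890)) = sqrt(1/(137*(1 + 137)) + 483) = sqrt((1/137)/138 + 483) = sqrt((1/137)*(1/138) + 483) = sqrt(1/18906 + 483) = sqrt(9131599/18906) = sqrt(172642010694)/18906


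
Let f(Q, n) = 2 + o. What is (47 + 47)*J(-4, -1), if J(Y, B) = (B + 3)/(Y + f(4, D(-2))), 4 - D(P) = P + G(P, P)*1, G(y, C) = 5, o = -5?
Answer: -188/7 ≈ -26.857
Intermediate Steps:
D(P) = -1 - P (D(P) = 4 - (P + 5*1) = 4 - (P + 5) = 4 - (5 + P) = 4 + (-5 - P) = -1 - P)
f(Q, n) = -3 (f(Q, n) = 2 - 5 = -3)
J(Y, B) = (3 + B)/(-3 + Y) (J(Y, B) = (B + 3)/(Y - 3) = (3 + B)/(-3 + Y))
(47 + 47)*J(-4, -1) = (47 + 47)*((3 - 1)/(-3 - 4)) = 94*(2/(-7)) = 94*(-⅐*2) = 94*(-2/7) = -188/7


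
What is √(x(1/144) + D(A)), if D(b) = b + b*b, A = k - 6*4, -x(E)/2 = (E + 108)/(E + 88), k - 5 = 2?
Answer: 15*√192401486/12673 ≈ 16.418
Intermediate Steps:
k = 7 (k = 5 + 2 = 7)
x(E) = -2*(108 + E)/(88 + E) (x(E) = -2*(E + 108)/(E + 88) = -2*(108 + E)/(88 + E))
A = -17 (A = 7 - 6*4 = 7 - 24 = -17)
D(b) = b + b²
√(x(1/144) + D(A)) = √(2*(-108 - 1/144)/(88 + 1/144) - 17*(1 - 17)) = √(2*(-108 - 1*1/144)/(88 + 1/144) - 17*(-16)) = √(2*(-108 - 1/144)/(12673/144) + 272) = √(2*(144/12673)*(-15553/144) + 272) = √(-31106/12673 + 272) = √(3415950/12673) = 15*√192401486/12673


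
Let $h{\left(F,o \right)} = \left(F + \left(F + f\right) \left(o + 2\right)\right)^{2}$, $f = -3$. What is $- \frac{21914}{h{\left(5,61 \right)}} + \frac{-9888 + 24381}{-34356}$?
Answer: $- \frac{333863919}{196527772} \approx -1.6988$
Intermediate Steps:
$h{\left(F,o \right)} = \left(F + \left(-3 + F\right) \left(2 + o\right)\right)^{2}$ ($h{\left(F,o \right)} = \left(F + \left(F - 3\right) \left(o + 2\right)\right)^{2} = \left(F + \left(-3 + F\right) \left(2 + o\right)\right)^{2}$)
$- \frac{21914}{h{\left(5,61 \right)}} + \frac{-9888 + 24381}{-34356} = - \frac{21914}{\left(-6 - 183 + 3 \cdot 5 + 5 \cdot 61\right)^{2}} + \frac{-9888 + 24381}{-34356} = - \frac{21914}{\left(-6 - 183 + 15 + 305\right)^{2}} + 14493 \left(- \frac{1}{34356}\right) = - \frac{21914}{131^{2}} - \frac{4831}{11452} = - \frac{21914}{17161} - \frac{4831}{11452} = - \frac{333863919}{196527772}$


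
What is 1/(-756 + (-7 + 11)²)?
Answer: -1/740 ≈ -0.0013514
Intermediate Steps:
1/(-756 + (-7 + 11)²) = 1/(-756 + 4²) = 1/(-756 + 16) = 1/(-740) = -1/740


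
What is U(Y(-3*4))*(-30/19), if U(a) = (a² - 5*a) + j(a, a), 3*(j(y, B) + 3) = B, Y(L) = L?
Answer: -5910/19 ≈ -311.05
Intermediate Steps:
j(y, B) = -3 + B/3
U(a) = -3 + a² - 14*a/3 (U(a) = (a² - 5*a) + (-3 + a/3) = -3 + a² - 14*a/3)
U(Y(-3*4))*(-30/19) = (-3 + (-3*4)² - (-14)*4)*(-30/19) = (-3 + (-12)² - 14/3*(-12))*(-30*1/19) = (-3 + 144 + 56)*(-30/19) = 197*(-30/19) = -5910/19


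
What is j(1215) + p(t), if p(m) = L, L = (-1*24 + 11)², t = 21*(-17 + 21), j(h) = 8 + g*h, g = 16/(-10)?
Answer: -1767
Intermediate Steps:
g = -8/5 (g = 16*(-⅒) = -8/5 ≈ -1.6000)
j(h) = 8 - 8*h/5
t = 84 (t = 21*4 = 84)
L = 169 (L = (-24 + 11)² = (-13)² = 169)
p(m) = 169
j(1215) + p(t) = (8 - 8/5*1215) + 169 = (8 - 1944) + 169 = -1936 + 169 = -1767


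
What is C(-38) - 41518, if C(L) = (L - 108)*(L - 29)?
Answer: -31736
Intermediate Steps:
C(L) = (-108 + L)*(-29 + L)
C(-38) - 41518 = (3132 + (-38)**2 - 137*(-38)) - 41518 = (3132 + 1444 + 5206) - 41518 = 9782 - 41518 = -31736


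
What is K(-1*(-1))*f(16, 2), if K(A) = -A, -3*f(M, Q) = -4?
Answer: -4/3 ≈ -1.3333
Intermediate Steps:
f(M, Q) = 4/3 (f(M, Q) = -⅓*(-4) = 4/3)
K(-1*(-1))*f(16, 2) = -(-1)*(-1)*(4/3) = -1*1*(4/3) = -1*4/3 = -4/3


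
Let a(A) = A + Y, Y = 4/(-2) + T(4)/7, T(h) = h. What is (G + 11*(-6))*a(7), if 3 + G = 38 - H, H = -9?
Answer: -858/7 ≈ -122.57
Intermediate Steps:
Y = -10/7 (Y = 4/(-2) + 4/7 = 4*(-½) + 4*(⅐) = -2 + 4/7 = -10/7 ≈ -1.4286)
a(A) = -10/7 + A (a(A) = A - 10/7 = -10/7 + A)
G = 44 (G = -3 + (38 - 1*(-9)) = -3 + (38 + 9) = -3 + 47 = 44)
(G + 11*(-6))*a(7) = (44 + 11*(-6))*(-10/7 + 7) = (44 - 66)*(39/7) = -22*39/7 = -858/7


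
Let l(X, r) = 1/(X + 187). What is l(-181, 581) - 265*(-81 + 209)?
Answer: -203519/6 ≈ -33920.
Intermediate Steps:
l(X, r) = 1/(187 + X)
l(-181, 581) - 265*(-81 + 209) = 1/(187 - 181) - 265*(-81 + 209) = 1/6 - 265*128 = ⅙ - 33920 = -203519/6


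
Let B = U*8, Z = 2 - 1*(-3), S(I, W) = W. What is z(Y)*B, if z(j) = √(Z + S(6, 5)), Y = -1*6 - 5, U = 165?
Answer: 1320*√10 ≈ 4174.2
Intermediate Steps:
Z = 5 (Z = 2 + 3 = 5)
B = 1320 (B = 165*8 = 1320)
Y = -11 (Y = -6 - 5 = -11)
z(j) = √10 (z(j) = √(5 + 5) = √10)
z(Y)*B = √10*1320 = 1320*√10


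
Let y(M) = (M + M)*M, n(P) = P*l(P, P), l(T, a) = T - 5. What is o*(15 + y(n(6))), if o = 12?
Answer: 1044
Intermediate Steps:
l(T, a) = -5 + T
n(P) = P*(-5 + P)
y(M) = 2*M² (y(M) = (2*M)*M = 2*M²)
o*(15 + y(n(6))) = 12*(15 + 2*(6*(-5 + 6))²) = 12*(15 + 2*(6*1)²) = 12*(15 + 2*6²) = 12*(15 + 2*36) = 12*(15 + 72) = 12*87 = 1044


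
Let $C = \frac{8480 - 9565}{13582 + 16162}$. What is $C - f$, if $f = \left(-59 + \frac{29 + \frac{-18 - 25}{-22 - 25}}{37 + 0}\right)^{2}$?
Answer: $- \frac{222494209165}{65704496} \approx -3386.3$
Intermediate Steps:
$f = \frac{7480225}{2209}$ ($f = \left(-59 + \frac{29 - \frac{43}{-47}}{37}\right)^{2} = \left(-59 + \left(29 - - \frac{43}{47}\right) \frac{1}{37}\right)^{2} = \left(-59 + \left(29 + \frac{43}{47}\right) \frac{1}{37}\right)^{2} = \left(-59 + \frac{1406}{47} \cdot \frac{1}{37}\right)^{2} = \left(-59 + \frac{38}{47}\right)^{2} = \left(- \frac{2735}{47}\right)^{2} = \frac{7480225}{2209} \approx 3386.3$)
$C = - \frac{1085}{29744} \approx -0.036478$
$C - f = - \frac{1085}{29744} - \frac{7480225}{2209} = - \frac{222494209165}{65704496}$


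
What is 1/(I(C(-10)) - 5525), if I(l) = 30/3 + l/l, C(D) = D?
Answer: -1/5514 ≈ -0.00018136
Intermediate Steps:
I(l) = 11 (I(l) = 30*(1/3) + 1 = 10 + 1 = 11)
1/(I(C(-10)) - 5525) = 1/(11 - 5525) = 1/(-5514) = -1/5514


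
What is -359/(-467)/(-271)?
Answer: -359/126557 ≈ -0.0028367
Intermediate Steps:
-359/(-467)/(-271) = -359*(-1/467)*(-1/271) = (359/467)*(-1/271) = -359/126557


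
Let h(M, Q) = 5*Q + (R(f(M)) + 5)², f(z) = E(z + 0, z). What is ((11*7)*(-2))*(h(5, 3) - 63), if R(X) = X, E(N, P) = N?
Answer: -8008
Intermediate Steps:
f(z) = z (f(z) = z + 0 = z)
h(M, Q) = (5 + M)² + 5*Q (h(M, Q) = 5*Q + (M + 5)² = 5*Q + (5 + M)² = (5 + M)² + 5*Q)
((11*7)*(-2))*(h(5, 3) - 63) = ((11*7)*(-2))*(((5 + 5)² + 5*3) - 63) = (77*(-2))*((10² + 15) - 63) = -154*((100 + 15) - 63) = -154*(115 - 63) = -154*52 = -8008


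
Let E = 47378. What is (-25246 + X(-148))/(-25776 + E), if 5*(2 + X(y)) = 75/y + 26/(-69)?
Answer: -1289171903/1102998120 ≈ -1.1688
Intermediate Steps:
X(y) = -716/345 + 15/y (X(y) = -2 + (75/y + 26/(-69))/5 = -2 + (75/y + 26*(-1/69))/5 = -2 + (75/y - 26/69)/5 = -2 + (-26/69 + 75/y)/5 = -2 + (-26/345 + 15/y) = -716/345 + 15/y)
(-25246 + X(-148))/(-25776 + E) = (-25246 + (-716/345 + 15/(-148)))/(-25776 + 47378) = (-25246 + (-716/345 + 15*(-1/148)))/21602 = (-25246 + (-716/345 - 15/148))*(1/21602) = (-25246 - 111143/51060)*(1/21602) = -1289171903/51060*1/21602 = -1289171903/1102998120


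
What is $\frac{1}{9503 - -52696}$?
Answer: $\frac{1}{62199} \approx 1.6077 \cdot 10^{-5}$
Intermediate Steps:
$\frac{1}{9503 - -52696} = \frac{1}{9503 + 52696} = \frac{1}{62199}$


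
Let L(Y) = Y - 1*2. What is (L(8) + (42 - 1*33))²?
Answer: 225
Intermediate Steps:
L(Y) = -2 + Y (L(Y) = Y - 2 = -2 + Y)
(L(8) + (42 - 1*33))² = ((-2 + 8) + (42 - 1*33))² = (6 + (42 - 33))² = (6 + 9)² = 15² = 225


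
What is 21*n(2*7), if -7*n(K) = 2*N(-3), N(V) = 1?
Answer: -6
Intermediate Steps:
n(K) = -2/7
21*n(2*7) = 21*(-2/7) = -6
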